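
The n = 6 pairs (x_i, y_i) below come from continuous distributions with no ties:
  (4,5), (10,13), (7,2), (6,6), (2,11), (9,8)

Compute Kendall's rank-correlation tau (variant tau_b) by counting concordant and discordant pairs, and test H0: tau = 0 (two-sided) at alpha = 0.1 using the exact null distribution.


Step 1: Enumerate the 15 unordered pairs (i,j) with i<j and classify each by sign(x_j-x_i) * sign(y_j-y_i).
  (1,2):dx=+6,dy=+8->C; (1,3):dx=+3,dy=-3->D; (1,4):dx=+2,dy=+1->C; (1,5):dx=-2,dy=+6->D
  (1,6):dx=+5,dy=+3->C; (2,3):dx=-3,dy=-11->C; (2,4):dx=-4,dy=-7->C; (2,5):dx=-8,dy=-2->C
  (2,6):dx=-1,dy=-5->C; (3,4):dx=-1,dy=+4->D; (3,5):dx=-5,dy=+9->D; (3,6):dx=+2,dy=+6->C
  (4,5):dx=-4,dy=+5->D; (4,6):dx=+3,dy=+2->C; (5,6):dx=+7,dy=-3->D
Step 2: C = 9, D = 6, total pairs = 15.
Step 3: tau = (C - D)/(n(n-1)/2) = (9 - 6)/15 = 0.200000.
Step 4: Exact two-sided p-value (enumerate n! = 720 permutations of y under H0): p = 0.719444.
Step 5: alpha = 0.1. fail to reject H0.

tau_b = 0.2000 (C=9, D=6), p = 0.719444, fail to reject H0.


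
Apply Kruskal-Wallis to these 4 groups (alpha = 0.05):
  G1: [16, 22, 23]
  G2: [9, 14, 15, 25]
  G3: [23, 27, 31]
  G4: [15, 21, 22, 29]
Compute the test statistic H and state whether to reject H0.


Step 1: Combine all N = 14 observations and assign midranks.
sorted (value, group, rank): (9,G2,1), (14,G2,2), (15,G2,3.5), (15,G4,3.5), (16,G1,5), (21,G4,6), (22,G1,7.5), (22,G4,7.5), (23,G1,9.5), (23,G3,9.5), (25,G2,11), (27,G3,12), (29,G4,13), (31,G3,14)
Step 2: Sum ranks within each group.
R_1 = 22 (n_1 = 3)
R_2 = 17.5 (n_2 = 4)
R_3 = 35.5 (n_3 = 3)
R_4 = 30 (n_4 = 4)
Step 3: H = 12/(N(N+1)) * sum(R_i^2/n_i) - 3(N+1)
     = 12/(14*15) * (22^2/3 + 17.5^2/4 + 35.5^2/3 + 30^2/4) - 3*15
     = 0.057143 * 882.979 - 45
     = 5.455952.
Step 4: Ties present; correction factor C = 1 - 18/(14^3 - 14) = 0.993407. Corrected H = 5.455952 / 0.993407 = 5.492164.
Step 5: Under H0, H ~ chi^2(3); p-value = 0.139108.
Step 6: alpha = 0.05. fail to reject H0.

H = 5.4922, df = 3, p = 0.139108, fail to reject H0.


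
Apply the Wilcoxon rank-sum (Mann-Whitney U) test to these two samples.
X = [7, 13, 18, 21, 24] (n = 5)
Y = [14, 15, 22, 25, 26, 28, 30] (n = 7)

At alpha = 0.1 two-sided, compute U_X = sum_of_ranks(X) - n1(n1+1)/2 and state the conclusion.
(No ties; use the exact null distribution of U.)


Step 1: Combine and sort all 12 observations; assign midranks.
sorted (value, group): (7,X), (13,X), (14,Y), (15,Y), (18,X), (21,X), (22,Y), (24,X), (25,Y), (26,Y), (28,Y), (30,Y)
ranks: 7->1, 13->2, 14->3, 15->4, 18->5, 21->6, 22->7, 24->8, 25->9, 26->10, 28->11, 30->12
Step 2: Rank sum for X: R1 = 1 + 2 + 5 + 6 + 8 = 22.
Step 3: U_X = R1 - n1(n1+1)/2 = 22 - 5*6/2 = 22 - 15 = 7.
       U_Y = n1*n2 - U_X = 35 - 7 = 28.
Step 4: No ties, so the exact null distribution of U (based on enumerating the C(12,5) = 792 equally likely rank assignments) gives the two-sided p-value.
Step 5: p-value = 0.106061; compare to alpha = 0.1. fail to reject H0.

U_X = 7, p = 0.106061, fail to reject H0 at alpha = 0.1.


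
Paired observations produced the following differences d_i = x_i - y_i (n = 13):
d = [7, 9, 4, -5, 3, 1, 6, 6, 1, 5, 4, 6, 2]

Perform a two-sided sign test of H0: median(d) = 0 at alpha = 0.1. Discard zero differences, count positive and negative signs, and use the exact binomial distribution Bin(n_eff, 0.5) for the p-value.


Step 1: Discard zero differences. Original n = 13; n_eff = number of nonzero differences = 13.
Nonzero differences (with sign): +7, +9, +4, -5, +3, +1, +6, +6, +1, +5, +4, +6, +2
Step 2: Count signs: positive = 12, negative = 1.
Step 3: Under H0: P(positive) = 0.5, so the number of positives S ~ Bin(13, 0.5).
Step 4: Two-sided exact p-value = sum of Bin(13,0.5) probabilities at or below the observed probability = 0.003418.
Step 5: alpha = 0.1. reject H0.

n_eff = 13, pos = 12, neg = 1, p = 0.003418, reject H0.


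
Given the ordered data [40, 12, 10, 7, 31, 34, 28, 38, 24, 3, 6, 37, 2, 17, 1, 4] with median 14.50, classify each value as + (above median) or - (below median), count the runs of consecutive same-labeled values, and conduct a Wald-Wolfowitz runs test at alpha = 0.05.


Step 1: Compute median = 14.50; label A = above, B = below.
Labels in order: ABBBAAAAABBABABB  (n_A = 8, n_B = 8)
Step 2: Count runs R = 8.
Step 3: Under H0 (random ordering), E[R] = 2*n_A*n_B/(n_A+n_B) + 1 = 2*8*8/16 + 1 = 9.0000.
        Var[R] = 2*n_A*n_B*(2*n_A*n_B - n_A - n_B) / ((n_A+n_B)^2 * (n_A+n_B-1)) = 14336/3840 = 3.7333.
        SD[R] = 1.9322.
Step 4: Continuity-corrected z = (R + 0.5 - E[R]) / SD[R] = (8 + 0.5 - 9.0000) / 1.9322 = -0.2588.
Step 5: Two-sided p-value via normal approximation = 2*(1 - Phi(|z|)) = 0.795809.
Step 6: alpha = 0.05. fail to reject H0.

R = 8, z = -0.2588, p = 0.795809, fail to reject H0.


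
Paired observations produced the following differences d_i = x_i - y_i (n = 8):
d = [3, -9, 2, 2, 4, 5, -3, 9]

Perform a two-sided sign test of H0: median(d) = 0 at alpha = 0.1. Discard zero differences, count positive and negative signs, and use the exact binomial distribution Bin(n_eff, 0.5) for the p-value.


Step 1: Discard zero differences. Original n = 8; n_eff = number of nonzero differences = 8.
Nonzero differences (with sign): +3, -9, +2, +2, +4, +5, -3, +9
Step 2: Count signs: positive = 6, negative = 2.
Step 3: Under H0: P(positive) = 0.5, so the number of positives S ~ Bin(8, 0.5).
Step 4: Two-sided exact p-value = sum of Bin(8,0.5) probabilities at or below the observed probability = 0.289062.
Step 5: alpha = 0.1. fail to reject H0.

n_eff = 8, pos = 6, neg = 2, p = 0.289062, fail to reject H0.


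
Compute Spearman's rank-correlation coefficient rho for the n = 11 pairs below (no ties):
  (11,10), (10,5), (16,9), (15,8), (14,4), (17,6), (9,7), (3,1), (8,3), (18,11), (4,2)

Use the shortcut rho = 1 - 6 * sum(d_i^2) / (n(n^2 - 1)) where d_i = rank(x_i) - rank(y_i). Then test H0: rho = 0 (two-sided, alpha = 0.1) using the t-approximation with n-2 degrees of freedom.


Step 1: Rank x and y separately (midranks; no ties here).
rank(x): 11->6, 10->5, 16->9, 15->8, 14->7, 17->10, 9->4, 3->1, 8->3, 18->11, 4->2
rank(y): 10->10, 5->5, 9->9, 8->8, 4->4, 6->6, 7->7, 1->1, 3->3, 11->11, 2->2
Step 2: d_i = R_x(i) - R_y(i); compute d_i^2.
  (6-10)^2=16, (5-5)^2=0, (9-9)^2=0, (8-8)^2=0, (7-4)^2=9, (10-6)^2=16, (4-7)^2=9, (1-1)^2=0, (3-3)^2=0, (11-11)^2=0, (2-2)^2=0
sum(d^2) = 50.
Step 3: rho = 1 - 6*50 / (11*(11^2 - 1)) = 1 - 300/1320 = 0.772727.
Step 4: Under H0, t = rho * sqrt((n-2)/(1-rho^2)) = 3.6522 ~ t(9).
Step 5: Two-sided p-value from the t-distribution with 9 df = 0.005299.
Step 6: alpha = 0.1. reject H0.

rho = 0.7727, p = 0.005299, reject H0 at alpha = 0.1.


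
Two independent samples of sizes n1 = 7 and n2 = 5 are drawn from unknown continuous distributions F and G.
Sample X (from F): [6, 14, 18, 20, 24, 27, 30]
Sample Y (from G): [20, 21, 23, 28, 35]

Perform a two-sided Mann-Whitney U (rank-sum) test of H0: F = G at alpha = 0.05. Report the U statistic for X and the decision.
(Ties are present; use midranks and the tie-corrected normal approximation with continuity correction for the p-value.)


Step 1: Combine and sort all 12 observations; assign midranks.
sorted (value, group): (6,X), (14,X), (18,X), (20,X), (20,Y), (21,Y), (23,Y), (24,X), (27,X), (28,Y), (30,X), (35,Y)
ranks: 6->1, 14->2, 18->3, 20->4.5, 20->4.5, 21->6, 23->7, 24->8, 27->9, 28->10, 30->11, 35->12
Step 2: Rank sum for X: R1 = 1 + 2 + 3 + 4.5 + 8 + 9 + 11 = 38.5.
Step 3: U_X = R1 - n1(n1+1)/2 = 38.5 - 7*8/2 = 38.5 - 28 = 10.5.
       U_Y = n1*n2 - U_X = 35 - 10.5 = 24.5.
Step 4: Ties are present, so use the tie-corrected normal approximation (with continuity correction) for the p-value.
Step 5: p-value = 0.290307; compare to alpha = 0.05. fail to reject H0.

U_X = 10.5, p = 0.290307, fail to reject H0 at alpha = 0.05.


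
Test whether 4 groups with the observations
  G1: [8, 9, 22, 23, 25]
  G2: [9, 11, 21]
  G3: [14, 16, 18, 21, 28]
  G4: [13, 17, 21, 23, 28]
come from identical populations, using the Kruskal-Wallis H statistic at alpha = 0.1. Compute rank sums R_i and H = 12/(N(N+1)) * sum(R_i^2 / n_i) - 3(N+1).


Step 1: Combine all N = 18 observations and assign midranks.
sorted (value, group, rank): (8,G1,1), (9,G1,2.5), (9,G2,2.5), (11,G2,4), (13,G4,5), (14,G3,6), (16,G3,7), (17,G4,8), (18,G3,9), (21,G2,11), (21,G3,11), (21,G4,11), (22,G1,13), (23,G1,14.5), (23,G4,14.5), (25,G1,16), (28,G3,17.5), (28,G4,17.5)
Step 2: Sum ranks within each group.
R_1 = 47 (n_1 = 5)
R_2 = 17.5 (n_2 = 3)
R_3 = 50.5 (n_3 = 5)
R_4 = 56 (n_4 = 5)
Step 3: H = 12/(N(N+1)) * sum(R_i^2/n_i) - 3(N+1)
     = 12/(18*19) * (47^2/5 + 17.5^2/3 + 50.5^2/5 + 56^2/5) - 3*19
     = 0.035088 * 1681.13 - 57
     = 1.987135.
Step 4: Ties present; correction factor C = 1 - 42/(18^3 - 18) = 0.992776. Corrected H = 1.987135 / 0.992776 = 2.001594.
Step 5: Under H0, H ~ chi^2(3); p-value = 0.572076.
Step 6: alpha = 0.1. fail to reject H0.

H = 2.0016, df = 3, p = 0.572076, fail to reject H0.


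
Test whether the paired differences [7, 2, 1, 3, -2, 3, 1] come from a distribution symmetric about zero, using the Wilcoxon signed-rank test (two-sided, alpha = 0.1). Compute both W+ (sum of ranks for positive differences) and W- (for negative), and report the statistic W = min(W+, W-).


Step 1: Drop any zero differences (none here) and take |d_i|.
|d| = [7, 2, 1, 3, 2, 3, 1]
Step 2: Midrank |d_i| (ties get averaged ranks).
ranks: |7|->7, |2|->3.5, |1|->1.5, |3|->5.5, |2|->3.5, |3|->5.5, |1|->1.5
Step 3: Attach original signs; sum ranks with positive sign and with negative sign.
W+ = 7 + 3.5 + 1.5 + 5.5 + 5.5 + 1.5 = 24.5
W- = 3.5 = 3.5
(Check: W+ + W- = 28 should equal n(n+1)/2 = 28.)
Step 4: Test statistic W = min(W+, W-) = 3.5.
Step 5: Ties in |d|, so use the tie-corrected normal approximation.
        E[W] = n(n+1)/4 = 7*8/4 = 14.
        Tie groups: |d|=1 (t=2), |d|=2 (t=2), |d|=3 (t=2); sum(t^3 - t) = 18.
        Var[W] = n(n+1)(2n+1)/24 - sum(t^3-t)/48 = 840/24 - 18/48 = 34.625.
        z = (W - E[W]) / sqrt(Var[W]) = (3.5 - 14) / 5.8843 = -1.7844.
        Two-sided p = 2*Phi(z) = 0.074357.
Step 6: alpha = 0.1. reject H0.

W+ = 24.5, W- = 3.5, W = min = 3.5, p = 0.074357, reject H0.


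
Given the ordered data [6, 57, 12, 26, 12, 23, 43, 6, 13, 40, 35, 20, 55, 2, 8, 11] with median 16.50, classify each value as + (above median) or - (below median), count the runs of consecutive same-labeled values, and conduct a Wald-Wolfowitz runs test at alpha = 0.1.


Step 1: Compute median = 16.50; label A = above, B = below.
Labels in order: BABABAABBAAAABBB  (n_A = 8, n_B = 8)
Step 2: Count runs R = 9.
Step 3: Under H0 (random ordering), E[R] = 2*n_A*n_B/(n_A+n_B) + 1 = 2*8*8/16 + 1 = 9.0000.
        Var[R] = 2*n_A*n_B*(2*n_A*n_B - n_A - n_B) / ((n_A+n_B)^2 * (n_A+n_B-1)) = 14336/3840 = 3.7333.
        SD[R] = 1.9322.
Step 4: R = E[R], so z = 0 with no continuity correction.
Step 5: Two-sided p-value via normal approximation = 2*(1 - Phi(|z|)) = 1.000000.
Step 6: alpha = 0.1. fail to reject H0.

R = 9, z = 0.0000, p = 1.000000, fail to reject H0.


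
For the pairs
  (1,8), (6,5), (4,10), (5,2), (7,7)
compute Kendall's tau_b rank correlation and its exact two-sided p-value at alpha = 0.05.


Step 1: Enumerate the 10 unordered pairs (i,j) with i<j and classify each by sign(x_j-x_i) * sign(y_j-y_i).
  (1,2):dx=+5,dy=-3->D; (1,3):dx=+3,dy=+2->C; (1,4):dx=+4,dy=-6->D; (1,5):dx=+6,dy=-1->D
  (2,3):dx=-2,dy=+5->D; (2,4):dx=-1,dy=-3->C; (2,5):dx=+1,dy=+2->C; (3,4):dx=+1,dy=-8->D
  (3,5):dx=+3,dy=-3->D; (4,5):dx=+2,dy=+5->C
Step 2: C = 4, D = 6, total pairs = 10.
Step 3: tau = (C - D)/(n(n-1)/2) = (4 - 6)/10 = -0.200000.
Step 4: Exact two-sided p-value (enumerate n! = 120 permutations of y under H0): p = 0.816667.
Step 5: alpha = 0.05. fail to reject H0.

tau_b = -0.2000 (C=4, D=6), p = 0.816667, fail to reject H0.


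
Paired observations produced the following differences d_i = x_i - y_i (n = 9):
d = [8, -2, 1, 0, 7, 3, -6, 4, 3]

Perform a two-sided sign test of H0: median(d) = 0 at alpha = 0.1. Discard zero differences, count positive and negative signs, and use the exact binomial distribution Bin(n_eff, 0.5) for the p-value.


Step 1: Discard zero differences. Original n = 9; n_eff = number of nonzero differences = 8.
Nonzero differences (with sign): +8, -2, +1, +7, +3, -6, +4, +3
Step 2: Count signs: positive = 6, negative = 2.
Step 3: Under H0: P(positive) = 0.5, so the number of positives S ~ Bin(8, 0.5).
Step 4: Two-sided exact p-value = sum of Bin(8,0.5) probabilities at or below the observed probability = 0.289062.
Step 5: alpha = 0.1. fail to reject H0.

n_eff = 8, pos = 6, neg = 2, p = 0.289062, fail to reject H0.


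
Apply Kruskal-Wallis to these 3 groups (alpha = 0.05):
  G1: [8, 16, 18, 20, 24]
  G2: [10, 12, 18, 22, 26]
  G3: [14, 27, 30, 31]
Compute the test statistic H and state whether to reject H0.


Step 1: Combine all N = 14 observations and assign midranks.
sorted (value, group, rank): (8,G1,1), (10,G2,2), (12,G2,3), (14,G3,4), (16,G1,5), (18,G1,6.5), (18,G2,6.5), (20,G1,8), (22,G2,9), (24,G1,10), (26,G2,11), (27,G3,12), (30,G3,13), (31,G3,14)
Step 2: Sum ranks within each group.
R_1 = 30.5 (n_1 = 5)
R_2 = 31.5 (n_2 = 5)
R_3 = 43 (n_3 = 4)
Step 3: H = 12/(N(N+1)) * sum(R_i^2/n_i) - 3(N+1)
     = 12/(14*15) * (30.5^2/5 + 31.5^2/5 + 43^2/4) - 3*15
     = 0.057143 * 846.75 - 45
     = 3.385714.
Step 4: Ties present; correction factor C = 1 - 6/(14^3 - 14) = 0.997802. Corrected H = 3.385714 / 0.997802 = 3.393172.
Step 5: Under H0, H ~ chi^2(2); p-value = 0.183308.
Step 6: alpha = 0.05. fail to reject H0.

H = 3.3932, df = 2, p = 0.183308, fail to reject H0.


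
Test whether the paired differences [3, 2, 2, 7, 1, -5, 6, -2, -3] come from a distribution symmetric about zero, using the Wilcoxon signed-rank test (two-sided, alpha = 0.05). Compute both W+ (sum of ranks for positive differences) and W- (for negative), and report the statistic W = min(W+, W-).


Step 1: Drop any zero differences (none here) and take |d_i|.
|d| = [3, 2, 2, 7, 1, 5, 6, 2, 3]
Step 2: Midrank |d_i| (ties get averaged ranks).
ranks: |3|->5.5, |2|->3, |2|->3, |7|->9, |1|->1, |5|->7, |6|->8, |2|->3, |3|->5.5
Step 3: Attach original signs; sum ranks with positive sign and with negative sign.
W+ = 5.5 + 3 + 3 + 9 + 1 + 8 = 29.5
W- = 7 + 3 + 5.5 = 15.5
(Check: W+ + W- = 45 should equal n(n+1)/2 = 45.)
Step 4: Test statistic W = min(W+, W-) = 15.5.
Step 5: Ties in |d|, so use the tie-corrected normal approximation.
        E[W] = n(n+1)/4 = 9*10/4 = 22.5.
        Tie groups: |d|=2 (t=3), |d|=3 (t=2); sum(t^3 - t) = 30.
        Var[W] = n(n+1)(2n+1)/24 - sum(t^3-t)/48 = 1710/24 - 30/48 = 70.625.
        z = (W - E[W]) / sqrt(Var[W]) = (15.5 - 22.5) / 8.4039 = -0.8329.
        Two-sided p = 2*Phi(z) = 0.404873.
Step 6: alpha = 0.05. fail to reject H0.

W+ = 29.5, W- = 15.5, W = min = 15.5, p = 0.404873, fail to reject H0.


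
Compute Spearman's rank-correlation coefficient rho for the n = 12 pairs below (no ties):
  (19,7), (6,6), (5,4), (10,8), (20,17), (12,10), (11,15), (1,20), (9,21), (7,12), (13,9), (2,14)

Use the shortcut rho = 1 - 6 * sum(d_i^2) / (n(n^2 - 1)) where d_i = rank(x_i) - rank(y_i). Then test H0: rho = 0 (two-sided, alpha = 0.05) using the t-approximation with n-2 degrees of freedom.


Step 1: Rank x and y separately (midranks; no ties here).
rank(x): 19->11, 6->4, 5->3, 10->7, 20->12, 12->9, 11->8, 1->1, 9->6, 7->5, 13->10, 2->2
rank(y): 7->3, 6->2, 4->1, 8->4, 17->10, 10->6, 15->9, 20->11, 21->12, 12->7, 9->5, 14->8
Step 2: d_i = R_x(i) - R_y(i); compute d_i^2.
  (11-3)^2=64, (4-2)^2=4, (3-1)^2=4, (7-4)^2=9, (12-10)^2=4, (9-6)^2=9, (8-9)^2=1, (1-11)^2=100, (6-12)^2=36, (5-7)^2=4, (10-5)^2=25, (2-8)^2=36
sum(d^2) = 296.
Step 3: rho = 1 - 6*296 / (12*(12^2 - 1)) = 1 - 1776/1716 = -0.034965.
Step 4: Under H0, t = rho * sqrt((n-2)/(1-rho^2)) = -0.1106 ~ t(10).
Step 5: Two-sided p-value from the t-distribution with 10 df = 0.914093.
Step 6: alpha = 0.05. fail to reject H0.

rho = -0.0350, p = 0.914093, fail to reject H0 at alpha = 0.05.


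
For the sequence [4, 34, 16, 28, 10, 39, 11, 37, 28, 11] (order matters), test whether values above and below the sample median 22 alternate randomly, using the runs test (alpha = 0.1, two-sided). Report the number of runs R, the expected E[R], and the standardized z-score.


Step 1: Compute median = 22; label A = above, B = below.
Labels in order: BABABABAAB  (n_A = 5, n_B = 5)
Step 2: Count runs R = 9.
Step 3: Under H0 (random ordering), E[R] = 2*n_A*n_B/(n_A+n_B) + 1 = 2*5*5/10 + 1 = 6.0000.
        Var[R] = 2*n_A*n_B*(2*n_A*n_B - n_A - n_B) / ((n_A+n_B)^2 * (n_A+n_B-1)) = 2000/900 = 2.2222.
        SD[R] = 1.4907.
Step 4: Continuity-corrected z = (R - 0.5 - E[R]) / SD[R] = (9 - 0.5 - 6.0000) / 1.4907 = 1.6771.
Step 5: Two-sided p-value via normal approximation = 2*(1 - Phi(|z|)) = 0.093533.
Step 6: alpha = 0.1. reject H0.

R = 9, z = 1.6771, p = 0.093533, reject H0.


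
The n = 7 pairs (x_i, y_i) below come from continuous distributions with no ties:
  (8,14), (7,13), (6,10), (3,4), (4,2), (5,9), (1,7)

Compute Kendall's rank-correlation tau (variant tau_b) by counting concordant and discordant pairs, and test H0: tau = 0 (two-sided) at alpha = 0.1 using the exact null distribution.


Step 1: Enumerate the 21 unordered pairs (i,j) with i<j and classify each by sign(x_j-x_i) * sign(y_j-y_i).
  (1,2):dx=-1,dy=-1->C; (1,3):dx=-2,dy=-4->C; (1,4):dx=-5,dy=-10->C; (1,5):dx=-4,dy=-12->C
  (1,6):dx=-3,dy=-5->C; (1,7):dx=-7,dy=-7->C; (2,3):dx=-1,dy=-3->C; (2,4):dx=-4,dy=-9->C
  (2,5):dx=-3,dy=-11->C; (2,6):dx=-2,dy=-4->C; (2,7):dx=-6,dy=-6->C; (3,4):dx=-3,dy=-6->C
  (3,5):dx=-2,dy=-8->C; (3,6):dx=-1,dy=-1->C; (3,7):dx=-5,dy=-3->C; (4,5):dx=+1,dy=-2->D
  (4,6):dx=+2,dy=+5->C; (4,7):dx=-2,dy=+3->D; (5,6):dx=+1,dy=+7->C; (5,7):dx=-3,dy=+5->D
  (6,7):dx=-4,dy=-2->C
Step 2: C = 18, D = 3, total pairs = 21.
Step 3: tau = (C - D)/(n(n-1)/2) = (18 - 3)/21 = 0.714286.
Step 4: Exact two-sided p-value (enumerate n! = 5040 permutations of y under H0): p = 0.030159.
Step 5: alpha = 0.1. reject H0.

tau_b = 0.7143 (C=18, D=3), p = 0.030159, reject H0.


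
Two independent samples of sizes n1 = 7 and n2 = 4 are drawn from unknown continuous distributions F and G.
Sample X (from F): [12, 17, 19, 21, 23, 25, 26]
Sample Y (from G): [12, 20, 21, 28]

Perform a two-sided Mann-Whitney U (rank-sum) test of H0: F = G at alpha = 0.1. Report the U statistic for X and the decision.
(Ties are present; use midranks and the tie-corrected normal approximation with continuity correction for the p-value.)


Step 1: Combine and sort all 11 observations; assign midranks.
sorted (value, group): (12,X), (12,Y), (17,X), (19,X), (20,Y), (21,X), (21,Y), (23,X), (25,X), (26,X), (28,Y)
ranks: 12->1.5, 12->1.5, 17->3, 19->4, 20->5, 21->6.5, 21->6.5, 23->8, 25->9, 26->10, 28->11
Step 2: Rank sum for X: R1 = 1.5 + 3 + 4 + 6.5 + 8 + 9 + 10 = 42.
Step 3: U_X = R1 - n1(n1+1)/2 = 42 - 7*8/2 = 42 - 28 = 14.
       U_Y = n1*n2 - U_X = 28 - 14 = 14.
Step 4: Ties are present, so use the tie-corrected normal approximation (with continuity correction) for the p-value.
Step 5: p-value = 1.000000; compare to alpha = 0.1. fail to reject H0.

U_X = 14, p = 1.000000, fail to reject H0 at alpha = 0.1.


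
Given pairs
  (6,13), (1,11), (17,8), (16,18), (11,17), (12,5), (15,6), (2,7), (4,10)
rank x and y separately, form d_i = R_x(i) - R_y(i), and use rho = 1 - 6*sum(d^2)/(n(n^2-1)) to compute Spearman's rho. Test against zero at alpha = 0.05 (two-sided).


Step 1: Rank x and y separately (midranks; no ties here).
rank(x): 6->4, 1->1, 17->9, 16->8, 11->5, 12->6, 15->7, 2->2, 4->3
rank(y): 13->7, 11->6, 8->4, 18->9, 17->8, 5->1, 6->2, 7->3, 10->5
Step 2: d_i = R_x(i) - R_y(i); compute d_i^2.
  (4-7)^2=9, (1-6)^2=25, (9-4)^2=25, (8-9)^2=1, (5-8)^2=9, (6-1)^2=25, (7-2)^2=25, (2-3)^2=1, (3-5)^2=4
sum(d^2) = 124.
Step 3: rho = 1 - 6*124 / (9*(9^2 - 1)) = 1 - 744/720 = -0.033333.
Step 4: Under H0, t = rho * sqrt((n-2)/(1-rho^2)) = -0.0882 ~ t(7).
Step 5: Two-sided p-value from the t-distribution with 7 df = 0.932157.
Step 6: alpha = 0.05. fail to reject H0.

rho = -0.0333, p = 0.932157, fail to reject H0 at alpha = 0.05.


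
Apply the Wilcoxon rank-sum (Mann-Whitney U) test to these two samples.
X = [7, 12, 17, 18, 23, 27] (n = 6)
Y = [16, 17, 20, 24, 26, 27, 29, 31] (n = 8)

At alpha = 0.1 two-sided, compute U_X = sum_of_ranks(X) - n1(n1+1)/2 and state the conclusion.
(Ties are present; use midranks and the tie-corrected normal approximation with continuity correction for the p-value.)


Step 1: Combine and sort all 14 observations; assign midranks.
sorted (value, group): (7,X), (12,X), (16,Y), (17,X), (17,Y), (18,X), (20,Y), (23,X), (24,Y), (26,Y), (27,X), (27,Y), (29,Y), (31,Y)
ranks: 7->1, 12->2, 16->3, 17->4.5, 17->4.5, 18->6, 20->7, 23->8, 24->9, 26->10, 27->11.5, 27->11.5, 29->13, 31->14
Step 2: Rank sum for X: R1 = 1 + 2 + 4.5 + 6 + 8 + 11.5 = 33.
Step 3: U_X = R1 - n1(n1+1)/2 = 33 - 6*7/2 = 33 - 21 = 12.
       U_Y = n1*n2 - U_X = 48 - 12 = 36.
Step 4: Ties are present, so use the tie-corrected normal approximation (with continuity correction) for the p-value.
Step 5: p-value = 0.136773; compare to alpha = 0.1. fail to reject H0.

U_X = 12, p = 0.136773, fail to reject H0 at alpha = 0.1.


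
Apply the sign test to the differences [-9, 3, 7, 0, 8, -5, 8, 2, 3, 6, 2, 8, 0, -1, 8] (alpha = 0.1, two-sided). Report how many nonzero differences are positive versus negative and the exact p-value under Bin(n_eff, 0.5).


Step 1: Discard zero differences. Original n = 15; n_eff = number of nonzero differences = 13.
Nonzero differences (with sign): -9, +3, +7, +8, -5, +8, +2, +3, +6, +2, +8, -1, +8
Step 2: Count signs: positive = 10, negative = 3.
Step 3: Under H0: P(positive) = 0.5, so the number of positives S ~ Bin(13, 0.5).
Step 4: Two-sided exact p-value = sum of Bin(13,0.5) probabilities at or below the observed probability = 0.092285.
Step 5: alpha = 0.1. reject H0.

n_eff = 13, pos = 10, neg = 3, p = 0.092285, reject H0.


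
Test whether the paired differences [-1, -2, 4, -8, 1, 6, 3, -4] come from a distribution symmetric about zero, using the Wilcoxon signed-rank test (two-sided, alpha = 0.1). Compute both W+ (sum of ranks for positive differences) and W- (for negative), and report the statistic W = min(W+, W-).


Step 1: Drop any zero differences (none here) and take |d_i|.
|d| = [1, 2, 4, 8, 1, 6, 3, 4]
Step 2: Midrank |d_i| (ties get averaged ranks).
ranks: |1|->1.5, |2|->3, |4|->5.5, |8|->8, |1|->1.5, |6|->7, |3|->4, |4|->5.5
Step 3: Attach original signs; sum ranks with positive sign and with negative sign.
W+ = 5.5 + 1.5 + 7 + 4 = 18
W- = 1.5 + 3 + 8 + 5.5 = 18
(Check: W+ + W- = 36 should equal n(n+1)/2 = 36.)
Step 4: Test statistic W = min(W+, W-) = 18.
Step 5: Ties in |d|, so use the tie-corrected normal approximation.
        E[W] = n(n+1)/4 = 8*9/4 = 18.
        Tie groups: |d|=1 (t=2), |d|=4 (t=2); sum(t^3 - t) = 12.
        Var[W] = n(n+1)(2n+1)/24 - sum(t^3-t)/48 = 1224/24 - 12/48 = 50.75.
        z = (W - E[W]) / sqrt(Var[W]) = (18 - 18) / 7.1239 = 0.0000.
        Two-sided p = 2*Phi(z) = 1.000000.
Step 6: alpha = 0.1. fail to reject H0.

W+ = 18, W- = 18, W = min = 18, p = 1.000000, fail to reject H0.


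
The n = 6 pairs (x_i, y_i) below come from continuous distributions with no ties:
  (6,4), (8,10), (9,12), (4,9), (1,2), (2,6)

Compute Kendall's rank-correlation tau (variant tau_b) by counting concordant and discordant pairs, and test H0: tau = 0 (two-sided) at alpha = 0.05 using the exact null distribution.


Step 1: Enumerate the 15 unordered pairs (i,j) with i<j and classify each by sign(x_j-x_i) * sign(y_j-y_i).
  (1,2):dx=+2,dy=+6->C; (1,3):dx=+3,dy=+8->C; (1,4):dx=-2,dy=+5->D; (1,5):dx=-5,dy=-2->C
  (1,6):dx=-4,dy=+2->D; (2,3):dx=+1,dy=+2->C; (2,4):dx=-4,dy=-1->C; (2,5):dx=-7,dy=-8->C
  (2,6):dx=-6,dy=-4->C; (3,4):dx=-5,dy=-3->C; (3,5):dx=-8,dy=-10->C; (3,6):dx=-7,dy=-6->C
  (4,5):dx=-3,dy=-7->C; (4,6):dx=-2,dy=-3->C; (5,6):dx=+1,dy=+4->C
Step 2: C = 13, D = 2, total pairs = 15.
Step 3: tau = (C - D)/(n(n-1)/2) = (13 - 2)/15 = 0.733333.
Step 4: Exact two-sided p-value (enumerate n! = 720 permutations of y under H0): p = 0.055556.
Step 5: alpha = 0.05. fail to reject H0.

tau_b = 0.7333 (C=13, D=2), p = 0.055556, fail to reject H0.


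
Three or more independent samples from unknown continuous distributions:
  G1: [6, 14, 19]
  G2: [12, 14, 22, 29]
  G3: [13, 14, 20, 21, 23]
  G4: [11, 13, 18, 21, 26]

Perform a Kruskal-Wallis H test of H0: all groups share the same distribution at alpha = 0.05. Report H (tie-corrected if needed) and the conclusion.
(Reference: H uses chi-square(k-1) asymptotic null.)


Step 1: Combine all N = 17 observations and assign midranks.
sorted (value, group, rank): (6,G1,1), (11,G4,2), (12,G2,3), (13,G3,4.5), (13,G4,4.5), (14,G1,7), (14,G2,7), (14,G3,7), (18,G4,9), (19,G1,10), (20,G3,11), (21,G3,12.5), (21,G4,12.5), (22,G2,14), (23,G3,15), (26,G4,16), (29,G2,17)
Step 2: Sum ranks within each group.
R_1 = 18 (n_1 = 3)
R_2 = 41 (n_2 = 4)
R_3 = 50 (n_3 = 5)
R_4 = 44 (n_4 = 5)
Step 3: H = 12/(N(N+1)) * sum(R_i^2/n_i) - 3(N+1)
     = 12/(17*18) * (18^2/3 + 41^2/4 + 50^2/5 + 44^2/5) - 3*18
     = 0.039216 * 1415.45 - 54
     = 1.507843.
Step 4: Ties present; correction factor C = 1 - 36/(17^3 - 17) = 0.992647. Corrected H = 1.507843 / 0.992647 = 1.519012.
Step 5: Under H0, H ~ chi^2(3); p-value = 0.677889.
Step 6: alpha = 0.05. fail to reject H0.

H = 1.5190, df = 3, p = 0.677889, fail to reject H0.


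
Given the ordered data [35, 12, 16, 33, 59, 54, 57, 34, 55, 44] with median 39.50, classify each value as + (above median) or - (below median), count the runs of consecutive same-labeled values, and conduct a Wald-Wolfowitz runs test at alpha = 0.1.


Step 1: Compute median = 39.50; label A = above, B = below.
Labels in order: BBBBAAABAA  (n_A = 5, n_B = 5)
Step 2: Count runs R = 4.
Step 3: Under H0 (random ordering), E[R] = 2*n_A*n_B/(n_A+n_B) + 1 = 2*5*5/10 + 1 = 6.0000.
        Var[R] = 2*n_A*n_B*(2*n_A*n_B - n_A - n_B) / ((n_A+n_B)^2 * (n_A+n_B-1)) = 2000/900 = 2.2222.
        SD[R] = 1.4907.
Step 4: Continuity-corrected z = (R + 0.5 - E[R]) / SD[R] = (4 + 0.5 - 6.0000) / 1.4907 = -1.0062.
Step 5: Two-sided p-value via normal approximation = 2*(1 - Phi(|z|)) = 0.314305.
Step 6: alpha = 0.1. fail to reject H0.

R = 4, z = -1.0062, p = 0.314305, fail to reject H0.


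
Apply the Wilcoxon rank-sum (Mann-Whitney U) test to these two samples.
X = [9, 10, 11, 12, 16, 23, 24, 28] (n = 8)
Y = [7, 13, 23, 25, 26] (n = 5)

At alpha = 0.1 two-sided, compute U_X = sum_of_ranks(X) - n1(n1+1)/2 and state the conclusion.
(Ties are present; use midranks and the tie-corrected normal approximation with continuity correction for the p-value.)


Step 1: Combine and sort all 13 observations; assign midranks.
sorted (value, group): (7,Y), (9,X), (10,X), (11,X), (12,X), (13,Y), (16,X), (23,X), (23,Y), (24,X), (25,Y), (26,Y), (28,X)
ranks: 7->1, 9->2, 10->3, 11->4, 12->5, 13->6, 16->7, 23->8.5, 23->8.5, 24->10, 25->11, 26->12, 28->13
Step 2: Rank sum for X: R1 = 2 + 3 + 4 + 5 + 7 + 8.5 + 10 + 13 = 52.5.
Step 3: U_X = R1 - n1(n1+1)/2 = 52.5 - 8*9/2 = 52.5 - 36 = 16.5.
       U_Y = n1*n2 - U_X = 40 - 16.5 = 23.5.
Step 4: Ties are present, so use the tie-corrected normal approximation (with continuity correction) for the p-value.
Step 5: p-value = 0.660111; compare to alpha = 0.1. fail to reject H0.

U_X = 16.5, p = 0.660111, fail to reject H0 at alpha = 0.1.


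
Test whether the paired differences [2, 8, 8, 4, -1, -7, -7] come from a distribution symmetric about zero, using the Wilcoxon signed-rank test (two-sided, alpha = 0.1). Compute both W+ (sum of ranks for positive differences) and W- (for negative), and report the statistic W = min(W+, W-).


Step 1: Drop any zero differences (none here) and take |d_i|.
|d| = [2, 8, 8, 4, 1, 7, 7]
Step 2: Midrank |d_i| (ties get averaged ranks).
ranks: |2|->2, |8|->6.5, |8|->6.5, |4|->3, |1|->1, |7|->4.5, |7|->4.5
Step 3: Attach original signs; sum ranks with positive sign and with negative sign.
W+ = 2 + 6.5 + 6.5 + 3 = 18
W- = 1 + 4.5 + 4.5 = 10
(Check: W+ + W- = 28 should equal n(n+1)/2 = 28.)
Step 4: Test statistic W = min(W+, W-) = 10.
Step 5: Ties in |d|, so use the tie-corrected normal approximation.
        E[W] = n(n+1)/4 = 7*8/4 = 14.
        Tie groups: |d|=7 (t=2), |d|=8 (t=2); sum(t^3 - t) = 12.
        Var[W] = n(n+1)(2n+1)/24 - sum(t^3-t)/48 = 840/24 - 12/48 = 34.75.
        z = (W - E[W]) / sqrt(Var[W]) = (10 - 14) / 5.8949 = -0.6786.
        Two-sided p = 2*Phi(z) = 0.497422.
Step 6: alpha = 0.1. fail to reject H0.

W+ = 18, W- = 10, W = min = 10, p = 0.497422, fail to reject H0.


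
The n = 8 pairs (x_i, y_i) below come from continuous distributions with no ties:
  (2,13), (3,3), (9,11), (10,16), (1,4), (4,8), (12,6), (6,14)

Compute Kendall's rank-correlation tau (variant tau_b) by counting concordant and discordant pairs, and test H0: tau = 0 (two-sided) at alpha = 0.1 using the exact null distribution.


Step 1: Enumerate the 28 unordered pairs (i,j) with i<j and classify each by sign(x_j-x_i) * sign(y_j-y_i).
  (1,2):dx=+1,dy=-10->D; (1,3):dx=+7,dy=-2->D; (1,4):dx=+8,dy=+3->C; (1,5):dx=-1,dy=-9->C
  (1,6):dx=+2,dy=-5->D; (1,7):dx=+10,dy=-7->D; (1,8):dx=+4,dy=+1->C; (2,3):dx=+6,dy=+8->C
  (2,4):dx=+7,dy=+13->C; (2,5):dx=-2,dy=+1->D; (2,6):dx=+1,dy=+5->C; (2,7):dx=+9,dy=+3->C
  (2,8):dx=+3,dy=+11->C; (3,4):dx=+1,dy=+5->C; (3,5):dx=-8,dy=-7->C; (3,6):dx=-5,dy=-3->C
  (3,7):dx=+3,dy=-5->D; (3,8):dx=-3,dy=+3->D; (4,5):dx=-9,dy=-12->C; (4,6):dx=-6,dy=-8->C
  (4,7):dx=+2,dy=-10->D; (4,8):dx=-4,dy=-2->C; (5,6):dx=+3,dy=+4->C; (5,7):dx=+11,dy=+2->C
  (5,8):dx=+5,dy=+10->C; (6,7):dx=+8,dy=-2->D; (6,8):dx=+2,dy=+6->C; (7,8):dx=-6,dy=+8->D
Step 2: C = 18, D = 10, total pairs = 28.
Step 3: tau = (C - D)/(n(n-1)/2) = (18 - 10)/28 = 0.285714.
Step 4: Exact two-sided p-value (enumerate n! = 40320 permutations of y under H0): p = 0.398760.
Step 5: alpha = 0.1. fail to reject H0.

tau_b = 0.2857 (C=18, D=10), p = 0.398760, fail to reject H0.


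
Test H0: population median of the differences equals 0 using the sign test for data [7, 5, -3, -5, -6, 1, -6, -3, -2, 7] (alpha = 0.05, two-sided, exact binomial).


Step 1: Discard zero differences. Original n = 10; n_eff = number of nonzero differences = 10.
Nonzero differences (with sign): +7, +5, -3, -5, -6, +1, -6, -3, -2, +7
Step 2: Count signs: positive = 4, negative = 6.
Step 3: Under H0: P(positive) = 0.5, so the number of positives S ~ Bin(10, 0.5).
Step 4: Two-sided exact p-value = sum of Bin(10,0.5) probabilities at or below the observed probability = 0.753906.
Step 5: alpha = 0.05. fail to reject H0.

n_eff = 10, pos = 4, neg = 6, p = 0.753906, fail to reject H0.


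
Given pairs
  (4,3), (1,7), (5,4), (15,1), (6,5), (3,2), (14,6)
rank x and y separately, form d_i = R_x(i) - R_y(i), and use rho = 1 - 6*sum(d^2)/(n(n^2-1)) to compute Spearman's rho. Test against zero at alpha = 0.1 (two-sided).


Step 1: Rank x and y separately (midranks; no ties here).
rank(x): 4->3, 1->1, 5->4, 15->7, 6->5, 3->2, 14->6
rank(y): 3->3, 7->7, 4->4, 1->1, 5->5, 2->2, 6->6
Step 2: d_i = R_x(i) - R_y(i); compute d_i^2.
  (3-3)^2=0, (1-7)^2=36, (4-4)^2=0, (7-1)^2=36, (5-5)^2=0, (2-2)^2=0, (6-6)^2=0
sum(d^2) = 72.
Step 3: rho = 1 - 6*72 / (7*(7^2 - 1)) = 1 - 432/336 = -0.285714.
Step 4: Under H0, t = rho * sqrt((n-2)/(1-rho^2)) = -0.6667 ~ t(5).
Step 5: Two-sided p-value from the t-distribution with 5 df = 0.534509.
Step 6: alpha = 0.1. fail to reject H0.

rho = -0.2857, p = 0.534509, fail to reject H0 at alpha = 0.1.


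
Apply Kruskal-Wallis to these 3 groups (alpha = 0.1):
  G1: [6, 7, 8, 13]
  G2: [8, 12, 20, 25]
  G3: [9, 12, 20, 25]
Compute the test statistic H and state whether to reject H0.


Step 1: Combine all N = 12 observations and assign midranks.
sorted (value, group, rank): (6,G1,1), (7,G1,2), (8,G1,3.5), (8,G2,3.5), (9,G3,5), (12,G2,6.5), (12,G3,6.5), (13,G1,8), (20,G2,9.5), (20,G3,9.5), (25,G2,11.5), (25,G3,11.5)
Step 2: Sum ranks within each group.
R_1 = 14.5 (n_1 = 4)
R_2 = 31 (n_2 = 4)
R_3 = 32.5 (n_3 = 4)
Step 3: H = 12/(N(N+1)) * sum(R_i^2/n_i) - 3(N+1)
     = 12/(12*13) * (14.5^2/4 + 31^2/4 + 32.5^2/4) - 3*13
     = 0.076923 * 556.875 - 39
     = 3.836538.
Step 4: Ties present; correction factor C = 1 - 24/(12^3 - 12) = 0.986014. Corrected H = 3.836538 / 0.986014 = 3.890957.
Step 5: Under H0, H ~ chi^2(2); p-value = 0.142919.
Step 6: alpha = 0.1. fail to reject H0.

H = 3.8910, df = 2, p = 0.142919, fail to reject H0.


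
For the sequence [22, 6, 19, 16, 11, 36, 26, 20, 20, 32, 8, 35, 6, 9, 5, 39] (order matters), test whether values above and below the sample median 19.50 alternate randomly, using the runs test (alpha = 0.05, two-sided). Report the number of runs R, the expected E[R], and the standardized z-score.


Step 1: Compute median = 19.50; label A = above, B = below.
Labels in order: ABBBBAAAAABABBBA  (n_A = 8, n_B = 8)
Step 2: Count runs R = 7.
Step 3: Under H0 (random ordering), E[R] = 2*n_A*n_B/(n_A+n_B) + 1 = 2*8*8/16 + 1 = 9.0000.
        Var[R] = 2*n_A*n_B*(2*n_A*n_B - n_A - n_B) / ((n_A+n_B)^2 * (n_A+n_B-1)) = 14336/3840 = 3.7333.
        SD[R] = 1.9322.
Step 4: Continuity-corrected z = (R + 0.5 - E[R]) / SD[R] = (7 + 0.5 - 9.0000) / 1.9322 = -0.7763.
Step 5: Two-sided p-value via normal approximation = 2*(1 - Phi(|z|)) = 0.437558.
Step 6: alpha = 0.05. fail to reject H0.

R = 7, z = -0.7763, p = 0.437558, fail to reject H0.


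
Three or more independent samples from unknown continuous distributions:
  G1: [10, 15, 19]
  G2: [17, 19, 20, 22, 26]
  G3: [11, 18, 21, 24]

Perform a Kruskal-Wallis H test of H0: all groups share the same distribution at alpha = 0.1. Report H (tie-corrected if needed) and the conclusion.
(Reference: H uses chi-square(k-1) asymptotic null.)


Step 1: Combine all N = 12 observations and assign midranks.
sorted (value, group, rank): (10,G1,1), (11,G3,2), (15,G1,3), (17,G2,4), (18,G3,5), (19,G1,6.5), (19,G2,6.5), (20,G2,8), (21,G3,9), (22,G2,10), (24,G3,11), (26,G2,12)
Step 2: Sum ranks within each group.
R_1 = 10.5 (n_1 = 3)
R_2 = 40.5 (n_2 = 5)
R_3 = 27 (n_3 = 4)
Step 3: H = 12/(N(N+1)) * sum(R_i^2/n_i) - 3(N+1)
     = 12/(12*13) * (10.5^2/3 + 40.5^2/5 + 27^2/4) - 3*13
     = 0.076923 * 547.05 - 39
     = 3.080769.
Step 4: Ties present; correction factor C = 1 - 6/(12^3 - 12) = 0.996503. Corrected H = 3.080769 / 0.996503 = 3.091579.
Step 5: Under H0, H ~ chi^2(2); p-value = 0.213144.
Step 6: alpha = 0.1. fail to reject H0.

H = 3.0916, df = 2, p = 0.213144, fail to reject H0.


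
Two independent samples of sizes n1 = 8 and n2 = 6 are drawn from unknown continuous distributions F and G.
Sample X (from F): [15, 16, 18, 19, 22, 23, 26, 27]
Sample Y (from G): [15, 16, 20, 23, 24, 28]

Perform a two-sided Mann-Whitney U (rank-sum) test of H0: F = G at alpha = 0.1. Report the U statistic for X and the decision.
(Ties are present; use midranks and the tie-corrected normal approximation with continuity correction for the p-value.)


Step 1: Combine and sort all 14 observations; assign midranks.
sorted (value, group): (15,X), (15,Y), (16,X), (16,Y), (18,X), (19,X), (20,Y), (22,X), (23,X), (23,Y), (24,Y), (26,X), (27,X), (28,Y)
ranks: 15->1.5, 15->1.5, 16->3.5, 16->3.5, 18->5, 19->6, 20->7, 22->8, 23->9.5, 23->9.5, 24->11, 26->12, 27->13, 28->14
Step 2: Rank sum for X: R1 = 1.5 + 3.5 + 5 + 6 + 8 + 9.5 + 12 + 13 = 58.5.
Step 3: U_X = R1 - n1(n1+1)/2 = 58.5 - 8*9/2 = 58.5 - 36 = 22.5.
       U_Y = n1*n2 - U_X = 48 - 22.5 = 25.5.
Step 4: Ties are present, so use the tie-corrected normal approximation (with continuity correction) for the p-value.
Step 5: p-value = 0.896941; compare to alpha = 0.1. fail to reject H0.

U_X = 22.5, p = 0.896941, fail to reject H0 at alpha = 0.1.


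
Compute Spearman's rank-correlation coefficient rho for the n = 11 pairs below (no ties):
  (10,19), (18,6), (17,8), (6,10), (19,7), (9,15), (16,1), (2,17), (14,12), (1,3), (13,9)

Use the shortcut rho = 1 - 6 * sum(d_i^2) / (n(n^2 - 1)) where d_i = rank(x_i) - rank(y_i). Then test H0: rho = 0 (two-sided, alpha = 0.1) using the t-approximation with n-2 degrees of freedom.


Step 1: Rank x and y separately (midranks; no ties here).
rank(x): 10->5, 18->10, 17->9, 6->3, 19->11, 9->4, 16->8, 2->2, 14->7, 1->1, 13->6
rank(y): 19->11, 6->3, 8->5, 10->7, 7->4, 15->9, 1->1, 17->10, 12->8, 3->2, 9->6
Step 2: d_i = R_x(i) - R_y(i); compute d_i^2.
  (5-11)^2=36, (10-3)^2=49, (9-5)^2=16, (3-7)^2=16, (11-4)^2=49, (4-9)^2=25, (8-1)^2=49, (2-10)^2=64, (7-8)^2=1, (1-2)^2=1, (6-6)^2=0
sum(d^2) = 306.
Step 3: rho = 1 - 6*306 / (11*(11^2 - 1)) = 1 - 1836/1320 = -0.390909.
Step 4: Under H0, t = rho * sqrt((n-2)/(1-rho^2)) = -1.2741 ~ t(9).
Step 5: Two-sided p-value from the t-distribution with 9 df = 0.234540.
Step 6: alpha = 0.1. fail to reject H0.

rho = -0.3909, p = 0.234540, fail to reject H0 at alpha = 0.1.


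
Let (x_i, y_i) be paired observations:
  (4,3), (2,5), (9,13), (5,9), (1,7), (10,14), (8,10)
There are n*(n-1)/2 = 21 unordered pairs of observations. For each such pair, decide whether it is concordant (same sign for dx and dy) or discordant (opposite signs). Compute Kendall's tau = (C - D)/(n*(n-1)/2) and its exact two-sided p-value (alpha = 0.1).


Step 1: Enumerate the 21 unordered pairs (i,j) with i<j and classify each by sign(x_j-x_i) * sign(y_j-y_i).
  (1,2):dx=-2,dy=+2->D; (1,3):dx=+5,dy=+10->C; (1,4):dx=+1,dy=+6->C; (1,5):dx=-3,dy=+4->D
  (1,6):dx=+6,dy=+11->C; (1,7):dx=+4,dy=+7->C; (2,3):dx=+7,dy=+8->C; (2,4):dx=+3,dy=+4->C
  (2,5):dx=-1,dy=+2->D; (2,6):dx=+8,dy=+9->C; (2,7):dx=+6,dy=+5->C; (3,4):dx=-4,dy=-4->C
  (3,5):dx=-8,dy=-6->C; (3,6):dx=+1,dy=+1->C; (3,7):dx=-1,dy=-3->C; (4,5):dx=-4,dy=-2->C
  (4,6):dx=+5,dy=+5->C; (4,7):dx=+3,dy=+1->C; (5,6):dx=+9,dy=+7->C; (5,7):dx=+7,dy=+3->C
  (6,7):dx=-2,dy=-4->C
Step 2: C = 18, D = 3, total pairs = 21.
Step 3: tau = (C - D)/(n(n-1)/2) = (18 - 3)/21 = 0.714286.
Step 4: Exact two-sided p-value (enumerate n! = 5040 permutations of y under H0): p = 0.030159.
Step 5: alpha = 0.1. reject H0.

tau_b = 0.7143 (C=18, D=3), p = 0.030159, reject H0.


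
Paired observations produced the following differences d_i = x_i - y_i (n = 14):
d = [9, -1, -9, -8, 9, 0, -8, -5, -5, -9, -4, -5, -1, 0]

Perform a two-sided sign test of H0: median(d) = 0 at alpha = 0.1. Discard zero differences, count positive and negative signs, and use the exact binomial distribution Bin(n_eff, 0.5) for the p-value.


Step 1: Discard zero differences. Original n = 14; n_eff = number of nonzero differences = 12.
Nonzero differences (with sign): +9, -1, -9, -8, +9, -8, -5, -5, -9, -4, -5, -1
Step 2: Count signs: positive = 2, negative = 10.
Step 3: Under H0: P(positive) = 0.5, so the number of positives S ~ Bin(12, 0.5).
Step 4: Two-sided exact p-value = sum of Bin(12,0.5) probabilities at or below the observed probability = 0.038574.
Step 5: alpha = 0.1. reject H0.

n_eff = 12, pos = 2, neg = 10, p = 0.038574, reject H0.


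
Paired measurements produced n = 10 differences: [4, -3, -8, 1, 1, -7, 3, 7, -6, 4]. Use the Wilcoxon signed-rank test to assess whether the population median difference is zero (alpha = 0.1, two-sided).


Step 1: Drop any zero differences (none here) and take |d_i|.
|d| = [4, 3, 8, 1, 1, 7, 3, 7, 6, 4]
Step 2: Midrank |d_i| (ties get averaged ranks).
ranks: |4|->5.5, |3|->3.5, |8|->10, |1|->1.5, |1|->1.5, |7|->8.5, |3|->3.5, |7|->8.5, |6|->7, |4|->5.5
Step 3: Attach original signs; sum ranks with positive sign and with negative sign.
W+ = 5.5 + 1.5 + 1.5 + 3.5 + 8.5 + 5.5 = 26
W- = 3.5 + 10 + 8.5 + 7 = 29
(Check: W+ + W- = 55 should equal n(n+1)/2 = 55.)
Step 4: Test statistic W = min(W+, W-) = 26.
Step 5: Ties in |d|, so use the tie-corrected normal approximation.
        E[W] = n(n+1)/4 = 10*11/4 = 27.5.
        Tie groups: |d|=1 (t=2), |d|=3 (t=2), |d|=4 (t=2), |d|=7 (t=2); sum(t^3 - t) = 24.
        Var[W] = n(n+1)(2n+1)/24 - sum(t^3-t)/48 = 2310/24 - 24/48 = 95.75.
        z = (W - E[W]) / sqrt(Var[W]) = (26 - 27.5) / 9.7852 = -0.1533.
        Two-sided p = 2*Phi(z) = 0.878167.
Step 6: alpha = 0.1. fail to reject H0.

W+ = 26, W- = 29, W = min = 26, p = 0.878167, fail to reject H0.


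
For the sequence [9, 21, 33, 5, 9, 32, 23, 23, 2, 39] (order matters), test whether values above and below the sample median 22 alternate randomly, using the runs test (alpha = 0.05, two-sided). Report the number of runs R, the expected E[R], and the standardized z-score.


Step 1: Compute median = 22; label A = above, B = below.
Labels in order: BBABBAAABA  (n_A = 5, n_B = 5)
Step 2: Count runs R = 6.
Step 3: Under H0 (random ordering), E[R] = 2*n_A*n_B/(n_A+n_B) + 1 = 2*5*5/10 + 1 = 6.0000.
        Var[R] = 2*n_A*n_B*(2*n_A*n_B - n_A - n_B) / ((n_A+n_B)^2 * (n_A+n_B-1)) = 2000/900 = 2.2222.
        SD[R] = 1.4907.
Step 4: R = E[R], so z = 0 with no continuity correction.
Step 5: Two-sided p-value via normal approximation = 2*(1 - Phi(|z|)) = 1.000000.
Step 6: alpha = 0.05. fail to reject H0.

R = 6, z = 0.0000, p = 1.000000, fail to reject H0.
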